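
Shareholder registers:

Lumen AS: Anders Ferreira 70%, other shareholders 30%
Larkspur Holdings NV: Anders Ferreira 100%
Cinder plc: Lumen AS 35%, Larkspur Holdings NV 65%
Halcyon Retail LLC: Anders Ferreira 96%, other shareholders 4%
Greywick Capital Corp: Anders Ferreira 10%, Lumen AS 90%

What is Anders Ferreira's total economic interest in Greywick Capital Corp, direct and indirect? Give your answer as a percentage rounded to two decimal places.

Anders reaches Greywick along 2 paths.
Direct stake: 10% = 10%.
Via Lumen: 70% × 90% = 63%.
Total: 10% + 63% = 73%.
Rounded: 73.00%.

73.00%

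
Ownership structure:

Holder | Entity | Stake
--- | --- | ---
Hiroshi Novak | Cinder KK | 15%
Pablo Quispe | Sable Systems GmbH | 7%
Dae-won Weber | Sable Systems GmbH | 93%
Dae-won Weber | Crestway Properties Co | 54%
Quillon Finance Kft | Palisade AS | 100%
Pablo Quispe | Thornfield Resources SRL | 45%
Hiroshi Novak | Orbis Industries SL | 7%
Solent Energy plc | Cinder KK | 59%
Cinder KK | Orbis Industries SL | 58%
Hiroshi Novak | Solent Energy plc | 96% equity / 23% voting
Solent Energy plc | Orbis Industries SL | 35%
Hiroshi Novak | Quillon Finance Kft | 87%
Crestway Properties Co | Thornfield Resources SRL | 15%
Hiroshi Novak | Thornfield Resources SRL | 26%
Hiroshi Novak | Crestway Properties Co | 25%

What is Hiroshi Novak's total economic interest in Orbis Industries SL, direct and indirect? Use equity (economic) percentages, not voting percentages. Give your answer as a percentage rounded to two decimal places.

Hiroshi reaches Orbis along 4 paths.
Via Solent: 96% × 35% = 33.6%.
Via Solent → Cinder: 96% × 59% × 58% = 32.8512%.
Via Cinder: 15% × 58% = 8.7%.
Direct stake: 7% = 7%.
Total: 33.6% + 32.8512% + 8.7% + 7% = 82.1512%.
Rounded: 82.15%.

82.15%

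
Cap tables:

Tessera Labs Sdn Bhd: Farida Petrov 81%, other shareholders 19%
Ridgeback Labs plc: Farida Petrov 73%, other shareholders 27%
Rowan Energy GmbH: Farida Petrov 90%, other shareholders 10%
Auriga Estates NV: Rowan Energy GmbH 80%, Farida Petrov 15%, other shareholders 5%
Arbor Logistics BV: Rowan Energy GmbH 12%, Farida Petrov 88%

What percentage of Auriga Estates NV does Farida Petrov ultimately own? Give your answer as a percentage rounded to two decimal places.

Farida reaches Auriga along 2 paths.
Via Rowan: 90% × 80% = 72%.
Direct stake: 15% = 15%.
Total: 72% + 15% = 87%.
Rounded: 87.00%.

87.00%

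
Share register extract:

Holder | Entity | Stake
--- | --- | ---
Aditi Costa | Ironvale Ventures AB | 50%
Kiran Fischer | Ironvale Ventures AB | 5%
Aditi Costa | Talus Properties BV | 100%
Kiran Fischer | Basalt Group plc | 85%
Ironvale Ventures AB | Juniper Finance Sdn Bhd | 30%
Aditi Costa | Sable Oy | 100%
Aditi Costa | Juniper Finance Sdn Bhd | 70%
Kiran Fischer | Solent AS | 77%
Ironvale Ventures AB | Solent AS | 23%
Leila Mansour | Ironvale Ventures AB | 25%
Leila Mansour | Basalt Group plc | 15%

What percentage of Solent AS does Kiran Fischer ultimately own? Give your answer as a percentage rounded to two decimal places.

78.15%

Kiran reaches Solent along 2 paths.
Direct stake: 77% = 77%.
Via Ironvale: 5% × 23% = 1.15%.
Total: 77% + 1.15% = 78.15%.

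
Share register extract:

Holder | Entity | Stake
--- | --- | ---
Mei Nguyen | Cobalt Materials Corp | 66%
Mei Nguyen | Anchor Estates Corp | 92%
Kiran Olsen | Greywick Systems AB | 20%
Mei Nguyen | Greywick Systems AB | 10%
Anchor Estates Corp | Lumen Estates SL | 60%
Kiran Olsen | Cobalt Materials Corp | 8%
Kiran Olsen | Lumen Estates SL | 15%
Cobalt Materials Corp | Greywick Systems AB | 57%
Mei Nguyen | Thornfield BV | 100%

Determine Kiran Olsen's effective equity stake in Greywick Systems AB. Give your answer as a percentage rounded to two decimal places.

24.56%

Kiran reaches Greywick along 2 paths.
Direct stake: 20% = 20%.
Via Cobalt: 8% × 57% = 4.56%.
Total: 20% + 4.56% = 24.56%.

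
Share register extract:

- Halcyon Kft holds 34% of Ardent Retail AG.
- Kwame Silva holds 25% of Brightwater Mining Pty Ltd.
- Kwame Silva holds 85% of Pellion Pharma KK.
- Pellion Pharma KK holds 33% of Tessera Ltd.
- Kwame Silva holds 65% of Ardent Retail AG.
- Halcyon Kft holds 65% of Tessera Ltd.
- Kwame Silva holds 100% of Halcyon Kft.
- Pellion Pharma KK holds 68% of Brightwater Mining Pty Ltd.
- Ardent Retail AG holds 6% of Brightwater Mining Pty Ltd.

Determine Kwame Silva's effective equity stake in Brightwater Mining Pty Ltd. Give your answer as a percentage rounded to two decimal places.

88.74%

Kwame reaches Brightwater along 4 paths.
Direct stake: 25% = 25%.
Via Pellion: 85% × 68% = 57.8%.
Via Ardent: 65% × 6% = 3.9%.
Via Halcyon → Ardent: 100% × 34% × 6% = 2.04%.
Total: 25% + 57.8% + 3.9% + 2.04% = 88.74%.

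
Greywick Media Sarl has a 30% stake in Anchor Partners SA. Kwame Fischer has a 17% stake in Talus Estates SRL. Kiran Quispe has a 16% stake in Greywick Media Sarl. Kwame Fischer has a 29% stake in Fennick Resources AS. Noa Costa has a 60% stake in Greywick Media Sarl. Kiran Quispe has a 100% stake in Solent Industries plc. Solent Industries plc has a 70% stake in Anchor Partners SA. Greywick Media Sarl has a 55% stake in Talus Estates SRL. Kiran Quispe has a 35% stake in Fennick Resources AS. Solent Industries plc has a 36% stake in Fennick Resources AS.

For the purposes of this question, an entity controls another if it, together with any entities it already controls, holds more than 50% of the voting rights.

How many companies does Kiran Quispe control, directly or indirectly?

Kiran holds 100% of Solent, so Kiran controls Solent.
Solent and Kiran together hold 36% + 35% = 71% of Fennick, so Kiran controls Fennick.
Solent holds 70% of Anchor, so Kiran controls Anchor.
No other company's threshold is met.
Kiran controls 3 companies.

3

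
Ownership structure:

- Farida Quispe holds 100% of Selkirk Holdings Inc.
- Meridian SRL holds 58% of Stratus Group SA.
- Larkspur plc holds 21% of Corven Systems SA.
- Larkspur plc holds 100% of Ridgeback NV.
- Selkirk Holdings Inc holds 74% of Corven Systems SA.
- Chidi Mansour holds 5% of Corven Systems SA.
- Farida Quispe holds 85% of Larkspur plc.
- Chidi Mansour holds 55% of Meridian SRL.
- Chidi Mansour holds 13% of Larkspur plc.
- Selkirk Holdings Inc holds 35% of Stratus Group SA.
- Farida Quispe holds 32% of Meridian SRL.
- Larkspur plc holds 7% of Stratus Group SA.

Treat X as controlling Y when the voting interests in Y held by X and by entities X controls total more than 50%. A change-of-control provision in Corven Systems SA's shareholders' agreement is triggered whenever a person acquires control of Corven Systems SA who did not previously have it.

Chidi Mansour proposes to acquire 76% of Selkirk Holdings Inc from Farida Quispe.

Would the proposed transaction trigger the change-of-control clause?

Yes

The purchase adds only to Chidi's holdings (Farida's stake shrinks), so Chidi is the only person who could newly come to control Corven.
Chidi holds 55% of Meridian, so Chidi controls Meridian.
Meridian holds 58% of Stratus, so Chidi controls Stratus.
In Corven, Chidi's side holds only 5%, not > 50%.
So before the transaction, Chidi does not control Corven.
After the purchase, Chidi holds 76% of Selkirk directly, and Farida's stake falls to 24%.
Chidi holds 76% of Selkirk, so Chidi controls Selkirk.
Selkirk and Chidi together hold 74% + 5% = 79% of Corven, so Chidi controls Corven.
Chidi did not control Corven before and does after, so the clause is triggered.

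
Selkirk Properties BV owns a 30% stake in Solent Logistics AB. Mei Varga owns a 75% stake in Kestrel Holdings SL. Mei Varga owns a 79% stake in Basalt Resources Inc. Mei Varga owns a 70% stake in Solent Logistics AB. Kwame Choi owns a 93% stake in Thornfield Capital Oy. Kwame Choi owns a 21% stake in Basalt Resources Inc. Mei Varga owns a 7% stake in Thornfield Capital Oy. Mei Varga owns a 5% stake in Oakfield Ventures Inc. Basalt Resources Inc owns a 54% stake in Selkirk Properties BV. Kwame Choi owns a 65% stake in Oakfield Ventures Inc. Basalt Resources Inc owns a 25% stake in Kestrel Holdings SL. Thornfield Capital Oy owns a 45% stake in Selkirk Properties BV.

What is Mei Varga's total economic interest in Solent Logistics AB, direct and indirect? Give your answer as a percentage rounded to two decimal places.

83.74%

Mei reaches Solent along 3 paths.
Direct stake: 70% = 70%.
Via Basalt → Selkirk: 79% × 54% × 30% = 12.798%.
Via Thornfield → Selkirk: 7% × 45% × 30% = 0.945%.
Total: 70% + 12.798% + 0.945% = 83.743%.
Rounded: 83.74%.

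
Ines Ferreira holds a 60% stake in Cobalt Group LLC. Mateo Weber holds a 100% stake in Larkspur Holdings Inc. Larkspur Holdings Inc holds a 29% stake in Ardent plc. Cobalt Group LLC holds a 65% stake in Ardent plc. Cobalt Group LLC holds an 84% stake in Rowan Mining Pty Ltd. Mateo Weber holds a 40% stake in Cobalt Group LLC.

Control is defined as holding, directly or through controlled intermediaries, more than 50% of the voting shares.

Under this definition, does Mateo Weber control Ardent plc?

No

Mateo holds 100% of Larkspur, so Mateo controls Larkspur.
In Ardent, Mateo's side holds only 29%, not > 50%.
So Mateo does not control Ardent.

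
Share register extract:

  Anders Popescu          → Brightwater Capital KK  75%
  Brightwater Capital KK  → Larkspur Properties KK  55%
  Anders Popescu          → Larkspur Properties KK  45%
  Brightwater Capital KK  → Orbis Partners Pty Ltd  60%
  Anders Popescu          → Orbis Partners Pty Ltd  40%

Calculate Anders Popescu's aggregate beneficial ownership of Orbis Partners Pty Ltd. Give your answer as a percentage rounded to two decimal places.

Anders reaches Orbis along 2 paths.
Direct stake: 40% = 40%.
Via Brightwater: 75% × 60% = 45%.
Total: 40% + 45% = 85%.
Rounded: 85.00%.

85.00%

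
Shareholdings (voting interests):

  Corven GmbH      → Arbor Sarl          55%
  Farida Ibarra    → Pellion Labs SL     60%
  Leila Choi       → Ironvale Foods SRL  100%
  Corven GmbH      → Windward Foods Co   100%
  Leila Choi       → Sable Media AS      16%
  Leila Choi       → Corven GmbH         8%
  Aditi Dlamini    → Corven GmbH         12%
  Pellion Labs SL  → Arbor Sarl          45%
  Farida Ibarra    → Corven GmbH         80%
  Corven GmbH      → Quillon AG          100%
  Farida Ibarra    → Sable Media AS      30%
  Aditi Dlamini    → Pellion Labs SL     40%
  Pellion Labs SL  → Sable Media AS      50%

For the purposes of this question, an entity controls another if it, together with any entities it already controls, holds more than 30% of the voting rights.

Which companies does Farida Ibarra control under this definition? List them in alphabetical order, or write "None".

Farida holds 60% of Pellion, so Farida controls Pellion.
Farida holds 80% of Corven, so Farida controls Corven.
Corven holds 100% of Windward, so Farida controls Windward.
Corven holds 100% of Quillon, so Farida controls Quillon.
Corven and Pellion together hold 55% + 45% = 100% of Arbor, so Farida controls Arbor.
Farida and Pellion together hold 30% + 50% = 80% of Sable, so Farida controls Sable.
No other company's threshold is met.

Arbor Sarl, Corven GmbH, Pellion Labs SL, Quillon AG, Sable Media AS, Windward Foods Co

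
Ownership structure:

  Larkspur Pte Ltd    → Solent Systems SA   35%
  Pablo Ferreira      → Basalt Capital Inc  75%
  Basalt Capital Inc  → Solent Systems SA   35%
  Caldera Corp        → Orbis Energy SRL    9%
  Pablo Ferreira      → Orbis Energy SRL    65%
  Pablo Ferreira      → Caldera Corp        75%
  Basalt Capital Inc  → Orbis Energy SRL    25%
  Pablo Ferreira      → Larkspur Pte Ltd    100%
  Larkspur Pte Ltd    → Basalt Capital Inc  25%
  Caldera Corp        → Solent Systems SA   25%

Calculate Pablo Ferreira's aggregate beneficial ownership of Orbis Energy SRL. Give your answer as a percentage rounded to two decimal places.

96.75%

Pablo reaches Orbis along 4 paths.
Via Larkspur → Basalt: 100% × 25% × 25% = 6.25%.
Via Basalt: 75% × 25% = 18.75%.
Via Caldera: 75% × 9% = 6.75%.
Direct stake: 65% = 65%.
Total: 6.25% + 18.75% + 6.75% + 65% = 96.75%.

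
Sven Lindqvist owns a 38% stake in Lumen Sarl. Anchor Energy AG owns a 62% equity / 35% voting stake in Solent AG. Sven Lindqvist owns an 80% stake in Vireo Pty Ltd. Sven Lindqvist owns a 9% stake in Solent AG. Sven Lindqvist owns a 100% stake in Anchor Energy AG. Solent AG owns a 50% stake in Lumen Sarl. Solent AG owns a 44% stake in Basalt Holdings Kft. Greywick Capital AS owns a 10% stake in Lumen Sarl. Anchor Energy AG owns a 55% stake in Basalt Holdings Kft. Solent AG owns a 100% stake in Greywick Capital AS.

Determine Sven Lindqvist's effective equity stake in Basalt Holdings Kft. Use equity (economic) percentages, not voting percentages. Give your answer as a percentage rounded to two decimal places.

86.24%

Sven reaches Basalt along 3 paths.
Via Anchor: 100% × 55% = 55%.
Via Anchor → Solent: 100% × 62% × 44% = 27.28%.
Via Solent: 9% × 44% = 3.96%.
Total: 55% + 27.28% + 3.96% = 86.24%.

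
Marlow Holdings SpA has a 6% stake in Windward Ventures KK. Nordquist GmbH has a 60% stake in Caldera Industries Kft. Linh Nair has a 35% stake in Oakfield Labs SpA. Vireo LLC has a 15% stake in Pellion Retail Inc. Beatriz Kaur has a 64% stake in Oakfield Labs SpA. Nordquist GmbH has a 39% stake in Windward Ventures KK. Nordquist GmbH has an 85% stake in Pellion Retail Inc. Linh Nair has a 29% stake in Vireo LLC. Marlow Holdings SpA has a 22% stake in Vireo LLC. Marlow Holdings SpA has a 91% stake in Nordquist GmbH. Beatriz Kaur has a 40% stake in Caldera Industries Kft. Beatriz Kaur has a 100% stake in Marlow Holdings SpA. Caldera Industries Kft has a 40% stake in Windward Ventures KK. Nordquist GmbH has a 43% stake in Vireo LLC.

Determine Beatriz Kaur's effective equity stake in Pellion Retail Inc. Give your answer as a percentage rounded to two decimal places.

86.52%

Beatriz reaches Pellion along 3 paths.
Via Marlow → Nordquist: 100% × 91% × 85% = 77.35%.
Via Marlow → Nordquist → Vireo: 100% × 91% × 43% × 15% = 5.8695%.
Via Marlow → Vireo: 100% × 22% × 15% = 3.3%.
Total: 77.35% + 5.8695% + 3.3% = 86.5195%.
Rounded: 86.52%.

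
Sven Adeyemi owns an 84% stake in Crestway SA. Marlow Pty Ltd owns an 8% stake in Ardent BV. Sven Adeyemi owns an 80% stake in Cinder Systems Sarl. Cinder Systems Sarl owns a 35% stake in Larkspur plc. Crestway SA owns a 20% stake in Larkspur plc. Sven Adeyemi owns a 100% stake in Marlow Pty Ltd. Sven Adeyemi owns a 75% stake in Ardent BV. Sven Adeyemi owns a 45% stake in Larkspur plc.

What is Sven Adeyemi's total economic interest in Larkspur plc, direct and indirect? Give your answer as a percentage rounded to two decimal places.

Sven reaches Larkspur along 3 paths.
Via Crestway: 84% × 20% = 16.8%.
Via Cinder: 80% × 35% = 28%.
Direct stake: 45% = 45%.
Total: 16.8% + 28% + 45% = 89.8%.
Rounded: 89.80%.

89.80%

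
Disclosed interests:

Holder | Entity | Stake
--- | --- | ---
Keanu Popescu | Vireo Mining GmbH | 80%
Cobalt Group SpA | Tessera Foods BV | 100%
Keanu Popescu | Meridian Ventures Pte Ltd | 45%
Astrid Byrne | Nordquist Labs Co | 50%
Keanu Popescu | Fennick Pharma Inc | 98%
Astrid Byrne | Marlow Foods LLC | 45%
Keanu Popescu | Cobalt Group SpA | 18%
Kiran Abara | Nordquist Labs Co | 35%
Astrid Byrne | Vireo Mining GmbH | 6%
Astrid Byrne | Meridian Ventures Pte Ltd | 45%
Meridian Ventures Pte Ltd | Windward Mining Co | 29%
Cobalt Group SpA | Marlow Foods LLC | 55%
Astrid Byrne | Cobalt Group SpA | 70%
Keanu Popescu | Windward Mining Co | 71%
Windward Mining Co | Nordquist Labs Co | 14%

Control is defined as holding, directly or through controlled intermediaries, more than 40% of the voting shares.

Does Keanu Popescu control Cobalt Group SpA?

Keanu holds 80% of Vireo, so Keanu controls Vireo.
Keanu holds 45% of Meridian, so Keanu controls Meridian.
Keanu and Meridian together hold 71% + 29% = 100% of Windward, so Keanu controls Windward.
Keanu holds 98% of Fennick, so Keanu controls Fennick.
In Cobalt, Keanu's side holds only 18%, not > 40%.
So Keanu does not control Cobalt.

No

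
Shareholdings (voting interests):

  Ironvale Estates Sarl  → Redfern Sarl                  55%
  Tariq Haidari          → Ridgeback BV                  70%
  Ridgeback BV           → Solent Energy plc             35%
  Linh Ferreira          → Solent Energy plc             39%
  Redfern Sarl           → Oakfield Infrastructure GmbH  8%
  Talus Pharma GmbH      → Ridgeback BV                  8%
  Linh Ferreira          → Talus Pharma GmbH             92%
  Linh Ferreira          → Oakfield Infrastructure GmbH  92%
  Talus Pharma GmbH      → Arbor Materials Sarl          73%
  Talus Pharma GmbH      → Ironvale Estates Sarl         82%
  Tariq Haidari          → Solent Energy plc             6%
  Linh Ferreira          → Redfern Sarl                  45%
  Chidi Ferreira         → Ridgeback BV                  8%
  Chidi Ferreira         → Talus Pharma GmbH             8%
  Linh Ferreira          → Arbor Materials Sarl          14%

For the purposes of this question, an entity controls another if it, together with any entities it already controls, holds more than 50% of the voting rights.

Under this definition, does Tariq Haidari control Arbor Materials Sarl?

Tariq holds 70% of Ridgeback, so Tariq controls Ridgeback.
Neither Tariq nor any entity Tariq controls holds any voting interest in Arbor.
So Tariq does not control Arbor.

No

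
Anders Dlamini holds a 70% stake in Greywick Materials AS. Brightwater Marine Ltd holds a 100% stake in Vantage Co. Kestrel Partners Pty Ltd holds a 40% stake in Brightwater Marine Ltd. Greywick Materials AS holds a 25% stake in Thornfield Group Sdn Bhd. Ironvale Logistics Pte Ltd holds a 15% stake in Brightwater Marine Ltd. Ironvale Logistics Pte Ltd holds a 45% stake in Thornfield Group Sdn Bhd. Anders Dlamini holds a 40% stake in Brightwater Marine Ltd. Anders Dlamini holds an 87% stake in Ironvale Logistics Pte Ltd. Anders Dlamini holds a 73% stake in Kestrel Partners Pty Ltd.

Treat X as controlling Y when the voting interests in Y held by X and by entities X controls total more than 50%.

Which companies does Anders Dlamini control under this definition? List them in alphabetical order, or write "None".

Brightwater Marine Ltd, Greywick Materials AS, Ironvale Logistics Pte Ltd, Kestrel Partners Pty Ltd, Thornfield Group Sdn Bhd, Vantage Co

Anders holds 70% of Greywick, so Anders controls Greywick.
Anders holds 87% of Ironvale, so Anders controls Ironvale.
Anders holds 73% of Kestrel, so Anders controls Kestrel.
Kestrel and Anders and Ironvale together hold 40% + 40% + 15% = 95% of Brightwater, so Anders controls Brightwater.
Greywick and Ironvale together hold 25% + 45% = 70% of Thornfield, so Anders controls Thornfield.
Brightwater holds 100% of Vantage, so Anders controls Vantage.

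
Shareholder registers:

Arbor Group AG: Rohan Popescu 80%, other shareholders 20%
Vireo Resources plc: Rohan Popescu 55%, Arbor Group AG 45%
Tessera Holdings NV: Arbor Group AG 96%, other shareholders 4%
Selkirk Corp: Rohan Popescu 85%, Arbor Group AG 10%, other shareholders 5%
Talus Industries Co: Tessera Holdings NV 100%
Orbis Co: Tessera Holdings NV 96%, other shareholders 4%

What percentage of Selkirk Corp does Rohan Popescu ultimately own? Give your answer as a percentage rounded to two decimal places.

93.00%

Rohan reaches Selkirk along 2 paths.
Direct stake: 85% = 85%.
Via Arbor: 80% × 10% = 8%.
Total: 85% + 8% = 93%.
Rounded: 93.00%.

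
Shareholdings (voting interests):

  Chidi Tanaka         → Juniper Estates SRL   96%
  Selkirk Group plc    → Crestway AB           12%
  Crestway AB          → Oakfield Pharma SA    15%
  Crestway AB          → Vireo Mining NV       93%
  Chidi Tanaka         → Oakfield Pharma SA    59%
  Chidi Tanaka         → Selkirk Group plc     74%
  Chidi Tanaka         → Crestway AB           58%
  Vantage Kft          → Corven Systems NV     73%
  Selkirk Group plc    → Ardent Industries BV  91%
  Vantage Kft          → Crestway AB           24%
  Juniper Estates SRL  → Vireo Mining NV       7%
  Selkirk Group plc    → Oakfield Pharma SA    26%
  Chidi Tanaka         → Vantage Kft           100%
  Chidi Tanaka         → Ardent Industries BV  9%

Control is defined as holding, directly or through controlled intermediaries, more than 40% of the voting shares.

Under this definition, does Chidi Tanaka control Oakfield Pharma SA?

Chidi holds 100% of Vantage, so Chidi controls Vantage.
Chidi holds 74% of Selkirk, so Chidi controls Selkirk.
Chidi and Selkirk and Vantage together hold 58% + 12% + 24% = 94% of Crestway, so Chidi controls Crestway.
Chidi and Crestway and Selkirk together hold 59% + 15% + 26% = 100% of Oakfield, so Chidi controls Oakfield.

Yes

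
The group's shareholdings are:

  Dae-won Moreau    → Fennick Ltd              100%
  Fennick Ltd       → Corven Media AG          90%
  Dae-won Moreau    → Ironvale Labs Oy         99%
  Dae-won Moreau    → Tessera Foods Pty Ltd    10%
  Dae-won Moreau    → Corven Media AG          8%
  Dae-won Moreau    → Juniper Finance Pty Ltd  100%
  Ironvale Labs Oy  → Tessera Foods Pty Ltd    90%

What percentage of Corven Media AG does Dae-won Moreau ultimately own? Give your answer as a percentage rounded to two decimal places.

Dae-won reaches Corven along 2 paths.
Direct stake: 8% = 8%.
Via Fennick: 100% × 90% = 90%.
Total: 8% + 90% = 98%.
Rounded: 98.00%.

98.00%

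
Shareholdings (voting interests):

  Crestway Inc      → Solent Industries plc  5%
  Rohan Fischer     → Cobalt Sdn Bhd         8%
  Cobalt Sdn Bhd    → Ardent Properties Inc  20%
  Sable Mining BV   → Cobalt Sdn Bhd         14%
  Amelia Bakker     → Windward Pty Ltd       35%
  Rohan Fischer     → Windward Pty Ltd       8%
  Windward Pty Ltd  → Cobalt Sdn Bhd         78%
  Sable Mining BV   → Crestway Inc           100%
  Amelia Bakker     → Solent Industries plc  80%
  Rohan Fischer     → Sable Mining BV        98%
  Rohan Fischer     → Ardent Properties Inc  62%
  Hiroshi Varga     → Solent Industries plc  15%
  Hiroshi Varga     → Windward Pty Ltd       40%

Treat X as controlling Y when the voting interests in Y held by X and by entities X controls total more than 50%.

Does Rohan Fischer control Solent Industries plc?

Rohan holds 98% of Sable, so Rohan controls Sable.
Sable holds 100% of Crestway, so Rohan controls Crestway.
Rohan holds 62% of Ardent, so Rohan controls Ardent.
In Solent, Rohan's side holds only 5%, not > 50%.
So Rohan does not control Solent.

No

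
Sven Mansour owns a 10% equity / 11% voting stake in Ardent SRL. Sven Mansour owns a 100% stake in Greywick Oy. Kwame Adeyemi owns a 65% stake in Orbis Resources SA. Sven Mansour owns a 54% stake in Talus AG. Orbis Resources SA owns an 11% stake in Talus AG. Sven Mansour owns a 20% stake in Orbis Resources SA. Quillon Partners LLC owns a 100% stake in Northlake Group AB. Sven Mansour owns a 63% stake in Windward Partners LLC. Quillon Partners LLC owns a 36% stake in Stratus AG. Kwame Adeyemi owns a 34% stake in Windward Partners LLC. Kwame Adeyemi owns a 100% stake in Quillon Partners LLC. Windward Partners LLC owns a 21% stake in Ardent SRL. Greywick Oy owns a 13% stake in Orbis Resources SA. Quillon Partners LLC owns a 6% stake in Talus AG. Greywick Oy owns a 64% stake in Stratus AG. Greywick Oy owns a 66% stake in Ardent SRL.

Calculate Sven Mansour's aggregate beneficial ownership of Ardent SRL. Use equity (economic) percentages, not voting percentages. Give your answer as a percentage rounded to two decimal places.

89.23%

Sven reaches Ardent along 3 paths.
Via Windward: 63% × 21% = 13.23%.
Via Greywick: 100% × 66% = 66%.
Direct stake: 10% = 10%.
Total: 13.23% + 66% + 10% = 89.23%.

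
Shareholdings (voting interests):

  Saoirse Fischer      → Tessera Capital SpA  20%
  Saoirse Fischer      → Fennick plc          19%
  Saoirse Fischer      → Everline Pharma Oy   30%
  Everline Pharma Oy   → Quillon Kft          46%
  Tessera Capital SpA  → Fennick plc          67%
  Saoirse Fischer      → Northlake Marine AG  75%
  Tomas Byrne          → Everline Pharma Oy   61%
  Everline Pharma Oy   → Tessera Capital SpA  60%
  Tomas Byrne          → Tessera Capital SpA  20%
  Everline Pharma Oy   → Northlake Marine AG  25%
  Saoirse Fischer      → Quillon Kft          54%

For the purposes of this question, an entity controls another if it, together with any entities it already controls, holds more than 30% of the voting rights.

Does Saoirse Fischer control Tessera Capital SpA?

No

Saoirse holds 54% of Quillon, so Saoirse controls Quillon.
Saoirse holds 75% of Northlake, so Saoirse controls Northlake.
In Tessera, Saoirse's side holds only 20%, not > 30%.
So Saoirse does not control Tessera.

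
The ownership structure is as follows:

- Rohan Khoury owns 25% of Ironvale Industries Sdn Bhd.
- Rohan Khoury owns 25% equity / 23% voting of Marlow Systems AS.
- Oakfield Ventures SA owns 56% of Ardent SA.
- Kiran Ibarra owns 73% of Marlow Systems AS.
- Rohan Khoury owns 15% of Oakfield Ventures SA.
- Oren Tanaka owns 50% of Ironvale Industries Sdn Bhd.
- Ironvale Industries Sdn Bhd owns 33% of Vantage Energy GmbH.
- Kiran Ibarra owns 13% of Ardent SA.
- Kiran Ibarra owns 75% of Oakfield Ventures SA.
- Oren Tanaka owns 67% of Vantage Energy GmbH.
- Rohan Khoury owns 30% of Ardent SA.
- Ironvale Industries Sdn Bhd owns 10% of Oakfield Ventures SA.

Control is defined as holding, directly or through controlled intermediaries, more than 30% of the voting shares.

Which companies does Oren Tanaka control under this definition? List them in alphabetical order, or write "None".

Oren holds 50% of Ironvale, so Oren controls Ironvale.
Oren and Ironvale together hold 67% + 33% = 100% of Vantage, so Oren controls Vantage.
No other company's threshold is met.

Ironvale Industries Sdn Bhd, Vantage Energy GmbH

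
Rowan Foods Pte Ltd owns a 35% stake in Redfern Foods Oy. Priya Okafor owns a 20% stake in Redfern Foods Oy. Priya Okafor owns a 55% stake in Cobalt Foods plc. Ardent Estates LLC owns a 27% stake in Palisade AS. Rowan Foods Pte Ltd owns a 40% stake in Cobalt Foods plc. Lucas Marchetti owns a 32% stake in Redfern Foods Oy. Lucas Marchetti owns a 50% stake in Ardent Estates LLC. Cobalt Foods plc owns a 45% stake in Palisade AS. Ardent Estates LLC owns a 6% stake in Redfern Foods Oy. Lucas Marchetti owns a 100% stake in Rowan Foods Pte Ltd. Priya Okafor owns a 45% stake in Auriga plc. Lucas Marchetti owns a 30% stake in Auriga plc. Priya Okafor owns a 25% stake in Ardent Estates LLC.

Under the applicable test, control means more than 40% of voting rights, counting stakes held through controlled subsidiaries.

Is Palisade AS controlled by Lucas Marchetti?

Lucas holds 100% of Rowan, so Lucas controls Rowan.
Lucas holds 50% of Ardent, so Lucas controls Ardent.
Rowan and Lucas and Ardent together hold 35% + 32% + 6% = 73% of Redfern, so Lucas controls Redfern.
In Palisade, Lucas's side holds only 27%, not > 40%.
So Lucas does not control Palisade.

No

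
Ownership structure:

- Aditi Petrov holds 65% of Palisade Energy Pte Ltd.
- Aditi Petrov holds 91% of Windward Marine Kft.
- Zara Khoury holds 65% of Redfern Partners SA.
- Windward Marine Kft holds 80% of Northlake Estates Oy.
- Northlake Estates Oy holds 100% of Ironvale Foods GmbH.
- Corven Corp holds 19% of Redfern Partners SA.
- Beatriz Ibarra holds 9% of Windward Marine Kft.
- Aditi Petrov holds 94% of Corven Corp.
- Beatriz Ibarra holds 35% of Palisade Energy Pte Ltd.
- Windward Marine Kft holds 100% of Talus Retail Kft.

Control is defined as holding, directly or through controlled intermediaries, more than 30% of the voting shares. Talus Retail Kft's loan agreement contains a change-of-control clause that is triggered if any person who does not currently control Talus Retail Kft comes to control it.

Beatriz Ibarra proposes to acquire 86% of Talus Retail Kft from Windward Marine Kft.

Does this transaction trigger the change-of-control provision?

Yes

The purchase adds only to Beatriz's holdings (Windward's stake shrinks), so Beatriz is the only person who could newly come to control Talus.
Beatriz holds 35% of Palisade, so Beatriz controls Palisade.
Neither Beatriz nor any entity Beatriz controls holds any voting interest in Talus.
So before the transaction, Beatriz does not control Talus.
After the purchase, Beatriz holds 86% of Talus directly, and Windward's stake falls to 14%.
Beatriz holds 86% of Talus, so Beatriz controls Talus.
Beatriz did not control Talus before and does after, so the clause is triggered.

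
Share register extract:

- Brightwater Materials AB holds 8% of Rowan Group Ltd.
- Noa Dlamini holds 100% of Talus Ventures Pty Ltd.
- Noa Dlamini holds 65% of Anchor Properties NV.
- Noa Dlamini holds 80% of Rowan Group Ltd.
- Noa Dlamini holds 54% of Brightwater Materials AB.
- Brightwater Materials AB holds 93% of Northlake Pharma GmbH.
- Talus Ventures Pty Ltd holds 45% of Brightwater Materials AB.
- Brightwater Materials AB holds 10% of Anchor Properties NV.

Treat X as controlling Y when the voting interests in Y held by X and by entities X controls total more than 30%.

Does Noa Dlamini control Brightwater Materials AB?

Noa holds 100% of Talus, so Noa controls Talus.
Talus and Noa together hold 45% + 54% = 99% of Brightwater, so Noa controls Brightwater.

Yes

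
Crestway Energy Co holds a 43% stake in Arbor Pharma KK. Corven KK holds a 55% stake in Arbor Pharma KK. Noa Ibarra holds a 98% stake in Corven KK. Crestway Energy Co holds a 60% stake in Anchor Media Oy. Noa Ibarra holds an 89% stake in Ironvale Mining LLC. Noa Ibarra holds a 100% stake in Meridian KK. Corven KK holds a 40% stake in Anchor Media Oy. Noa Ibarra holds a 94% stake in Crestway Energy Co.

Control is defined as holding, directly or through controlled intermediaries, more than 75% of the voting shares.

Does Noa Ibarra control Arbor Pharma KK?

Yes

Noa holds 98% of Corven, so Noa controls Corven.
Noa holds 94% of Crestway, so Noa controls Crestway.
Corven and Crestway together hold 55% + 43% = 98% of Arbor, so Noa controls Arbor.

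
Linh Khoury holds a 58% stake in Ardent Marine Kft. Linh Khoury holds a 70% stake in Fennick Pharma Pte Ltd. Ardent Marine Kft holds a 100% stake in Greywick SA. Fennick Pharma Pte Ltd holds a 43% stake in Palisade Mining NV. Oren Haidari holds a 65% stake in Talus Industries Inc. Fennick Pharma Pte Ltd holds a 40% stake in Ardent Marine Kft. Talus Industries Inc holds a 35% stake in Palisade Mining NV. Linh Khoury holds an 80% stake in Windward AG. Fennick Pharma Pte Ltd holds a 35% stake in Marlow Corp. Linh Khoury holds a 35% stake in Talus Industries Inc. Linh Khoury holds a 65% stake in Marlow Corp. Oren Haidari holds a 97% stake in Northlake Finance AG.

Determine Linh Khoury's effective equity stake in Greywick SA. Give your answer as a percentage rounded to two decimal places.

86.00%

Linh reaches Greywick along 2 paths.
Via Fennick → Ardent: 70% × 40% × 100% = 28%.
Via Ardent: 58% × 100% = 58%.
Total: 28% + 58% = 86%.
Rounded: 86.00%.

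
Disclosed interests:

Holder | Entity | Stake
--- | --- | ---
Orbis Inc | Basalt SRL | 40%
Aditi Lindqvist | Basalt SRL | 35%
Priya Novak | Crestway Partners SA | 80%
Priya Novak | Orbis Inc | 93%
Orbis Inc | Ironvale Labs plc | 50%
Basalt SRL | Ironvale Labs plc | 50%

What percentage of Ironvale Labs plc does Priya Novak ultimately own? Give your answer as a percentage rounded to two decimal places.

Priya reaches Ironvale along 2 paths.
Via Orbis: 93% × 50% = 46.5%.
Via Orbis → Basalt: 93% × 40% × 50% = 18.6%.
Total: 46.5% + 18.6% = 65.1%.
Rounded: 65.10%.

65.10%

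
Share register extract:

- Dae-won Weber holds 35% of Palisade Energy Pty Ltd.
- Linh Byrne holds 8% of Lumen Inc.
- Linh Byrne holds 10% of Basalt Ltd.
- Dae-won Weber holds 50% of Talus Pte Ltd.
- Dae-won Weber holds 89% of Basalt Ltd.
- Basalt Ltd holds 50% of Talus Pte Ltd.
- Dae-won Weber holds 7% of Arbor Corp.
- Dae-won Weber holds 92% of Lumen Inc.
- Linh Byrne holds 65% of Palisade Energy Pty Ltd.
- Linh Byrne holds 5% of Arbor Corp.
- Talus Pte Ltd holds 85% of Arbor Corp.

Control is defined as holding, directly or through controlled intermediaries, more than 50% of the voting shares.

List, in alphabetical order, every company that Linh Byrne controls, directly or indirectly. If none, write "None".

Palisade Energy Pty Ltd

Linh holds 65% of Palisade, so Linh controls Palisade.
No other company's threshold is met.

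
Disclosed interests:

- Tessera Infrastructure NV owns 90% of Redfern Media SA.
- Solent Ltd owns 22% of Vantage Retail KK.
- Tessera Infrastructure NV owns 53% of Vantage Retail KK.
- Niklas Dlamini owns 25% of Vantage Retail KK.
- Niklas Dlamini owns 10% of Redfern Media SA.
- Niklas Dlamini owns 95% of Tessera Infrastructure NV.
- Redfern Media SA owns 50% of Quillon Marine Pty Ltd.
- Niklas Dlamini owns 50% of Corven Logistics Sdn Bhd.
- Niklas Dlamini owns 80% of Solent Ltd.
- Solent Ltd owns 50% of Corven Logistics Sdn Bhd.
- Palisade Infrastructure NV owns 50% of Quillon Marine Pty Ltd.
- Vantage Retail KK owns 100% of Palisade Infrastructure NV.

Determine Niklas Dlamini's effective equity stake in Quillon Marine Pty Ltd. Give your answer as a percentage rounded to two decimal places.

94.23%

Niklas reaches Quillon along 5 paths.
Via Tessera → Redfern: 95% × 90% × 50% = 42.75%.
Via Redfern: 10% × 50% = 5%.
Via Vantage → Palisade: 25% × 100% × 50% = 12.5%.
Via Tessera → Vantage → Palisade: 95% × 53% × 100% × 50% = 25.175%.
Via Solent → Vantage → Palisade: 80% × 22% × 100% × 50% = 8.8%.
Total: 42.75% + 5% + 12.5% + 25.175% + 8.8% = 94.225%.
Rounded: 94.23%.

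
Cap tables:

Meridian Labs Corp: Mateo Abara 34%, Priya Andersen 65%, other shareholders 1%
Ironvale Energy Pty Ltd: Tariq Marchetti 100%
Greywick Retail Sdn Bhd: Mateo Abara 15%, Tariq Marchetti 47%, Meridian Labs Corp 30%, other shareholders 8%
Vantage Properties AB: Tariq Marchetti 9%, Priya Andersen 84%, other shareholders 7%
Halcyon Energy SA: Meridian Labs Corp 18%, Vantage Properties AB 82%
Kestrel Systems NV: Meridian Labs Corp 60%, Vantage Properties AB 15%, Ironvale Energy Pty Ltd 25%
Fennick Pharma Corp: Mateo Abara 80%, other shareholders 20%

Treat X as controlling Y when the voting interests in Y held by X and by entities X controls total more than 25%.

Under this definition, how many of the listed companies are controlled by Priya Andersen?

5

Priya holds 65% of Meridian, so Priya controls Meridian.
Meridian holds 30% of Greywick, so Priya controls Greywick.
Priya holds 84% of Vantage, so Priya controls Vantage.
Meridian and Vantage together hold 18% + 82% = 100% of Halcyon, so Priya controls Halcyon.
Meridian and Vantage together hold 60% + 15% = 75% of Kestrel, so Priya controls Kestrel.
No other company's threshold is met.
Priya controls 5 companies.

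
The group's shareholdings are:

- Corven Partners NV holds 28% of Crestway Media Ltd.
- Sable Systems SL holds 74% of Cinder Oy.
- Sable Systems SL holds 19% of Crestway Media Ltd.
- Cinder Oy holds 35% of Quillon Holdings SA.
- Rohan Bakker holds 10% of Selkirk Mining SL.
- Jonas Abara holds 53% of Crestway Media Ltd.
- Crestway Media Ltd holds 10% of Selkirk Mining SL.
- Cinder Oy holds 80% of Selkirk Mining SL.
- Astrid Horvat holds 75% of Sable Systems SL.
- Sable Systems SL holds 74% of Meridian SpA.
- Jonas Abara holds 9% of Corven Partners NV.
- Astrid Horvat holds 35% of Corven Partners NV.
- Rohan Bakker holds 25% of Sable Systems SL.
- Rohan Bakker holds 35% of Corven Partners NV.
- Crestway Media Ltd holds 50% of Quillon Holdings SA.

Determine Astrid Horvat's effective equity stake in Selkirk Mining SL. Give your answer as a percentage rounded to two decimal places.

46.81%

Astrid reaches Selkirk along 3 paths.
Via Sable → Cinder: 75% × 74% × 80% = 44.4%.
Via Corven → Crestway: 35% × 28% × 10% = 0.98%.
Via Sable → Crestway: 75% × 19% × 10% = 1.425%.
Total: 44.4% + 0.98% + 1.425% = 46.805%.
Rounded: 46.81%.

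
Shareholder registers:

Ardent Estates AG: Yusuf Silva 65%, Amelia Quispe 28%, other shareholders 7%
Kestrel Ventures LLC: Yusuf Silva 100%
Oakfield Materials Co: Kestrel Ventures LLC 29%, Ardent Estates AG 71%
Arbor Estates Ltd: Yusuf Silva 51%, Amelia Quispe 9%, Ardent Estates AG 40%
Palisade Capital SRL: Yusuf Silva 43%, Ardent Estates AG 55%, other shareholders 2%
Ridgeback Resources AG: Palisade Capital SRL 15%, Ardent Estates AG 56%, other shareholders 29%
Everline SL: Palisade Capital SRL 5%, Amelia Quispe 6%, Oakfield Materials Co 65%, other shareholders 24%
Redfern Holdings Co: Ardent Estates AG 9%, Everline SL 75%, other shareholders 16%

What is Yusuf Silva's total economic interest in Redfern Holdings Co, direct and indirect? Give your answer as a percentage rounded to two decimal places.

Yusuf reaches Redfern along 5 paths.
Via Ardent: 65% × 9% = 5.85%.
Via Palisade → Everline: 43% × 5% × 75% = 1.6125%.
Via Ardent → Palisade → Everline: 65% × 55% × 5% × 75% = 1.340625%.
Via Kestrel → Oakfield → Everline: 100% × 29% × 65% × 75% = 14.1375%.
Via Ardent → Oakfield → Everline: 65% × 71% × 65% × 75% = 22.498125%.
Total: 5.85% + 1.6125% + 1.340625% + 14.1375% + 22.498125% = 45.43875%.
Rounded: 45.44%.

45.44%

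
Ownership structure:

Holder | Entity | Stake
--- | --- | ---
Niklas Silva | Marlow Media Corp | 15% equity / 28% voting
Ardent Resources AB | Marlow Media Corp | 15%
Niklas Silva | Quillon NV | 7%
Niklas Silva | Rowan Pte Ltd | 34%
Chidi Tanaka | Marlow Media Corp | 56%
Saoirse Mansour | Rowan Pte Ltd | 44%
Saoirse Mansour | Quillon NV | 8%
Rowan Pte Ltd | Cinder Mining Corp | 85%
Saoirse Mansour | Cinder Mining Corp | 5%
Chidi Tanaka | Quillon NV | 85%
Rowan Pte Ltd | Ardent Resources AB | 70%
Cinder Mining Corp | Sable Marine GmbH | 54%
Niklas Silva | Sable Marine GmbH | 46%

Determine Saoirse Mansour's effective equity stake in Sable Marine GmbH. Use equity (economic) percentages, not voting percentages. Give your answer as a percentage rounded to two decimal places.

Saoirse reaches Sable along 2 paths.
Via Rowan → Cinder: 44% × 85% × 54% = 20.196%.
Via Cinder: 5% × 54% = 2.7%.
Total: 20.196% + 2.7% = 22.896%.
Rounded: 22.90%.

22.90%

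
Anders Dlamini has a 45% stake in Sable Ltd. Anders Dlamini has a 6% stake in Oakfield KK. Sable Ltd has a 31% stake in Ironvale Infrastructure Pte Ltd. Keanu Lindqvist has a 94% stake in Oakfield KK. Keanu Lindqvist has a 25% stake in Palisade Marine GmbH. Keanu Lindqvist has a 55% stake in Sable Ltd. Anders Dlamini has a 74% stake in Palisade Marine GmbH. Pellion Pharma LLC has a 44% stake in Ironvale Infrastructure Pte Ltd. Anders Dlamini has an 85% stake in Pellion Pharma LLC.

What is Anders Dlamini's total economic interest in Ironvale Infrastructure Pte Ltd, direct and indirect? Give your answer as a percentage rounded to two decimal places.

Anders reaches Ironvale along 2 paths.
Via Pellion: 85% × 44% = 37.4%.
Via Sable: 45% × 31% = 13.95%.
Total: 37.4% + 13.95% = 51.35%.

51.35%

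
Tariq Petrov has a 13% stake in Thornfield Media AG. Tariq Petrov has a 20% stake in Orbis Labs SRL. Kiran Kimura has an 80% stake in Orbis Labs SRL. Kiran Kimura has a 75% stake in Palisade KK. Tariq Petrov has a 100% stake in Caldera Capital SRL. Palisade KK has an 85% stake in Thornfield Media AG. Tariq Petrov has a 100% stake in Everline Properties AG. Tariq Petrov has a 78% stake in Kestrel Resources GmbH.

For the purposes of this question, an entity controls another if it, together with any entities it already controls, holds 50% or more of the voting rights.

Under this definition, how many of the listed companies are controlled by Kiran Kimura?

3

Kiran holds 75% of Palisade, so Kiran controls Palisade.
Kiran holds 80% of Orbis, so Kiran controls Orbis.
Palisade holds 85% of Thornfield, so Kiran controls Thornfield.
No other company's threshold is met.
Kiran controls 3 companies.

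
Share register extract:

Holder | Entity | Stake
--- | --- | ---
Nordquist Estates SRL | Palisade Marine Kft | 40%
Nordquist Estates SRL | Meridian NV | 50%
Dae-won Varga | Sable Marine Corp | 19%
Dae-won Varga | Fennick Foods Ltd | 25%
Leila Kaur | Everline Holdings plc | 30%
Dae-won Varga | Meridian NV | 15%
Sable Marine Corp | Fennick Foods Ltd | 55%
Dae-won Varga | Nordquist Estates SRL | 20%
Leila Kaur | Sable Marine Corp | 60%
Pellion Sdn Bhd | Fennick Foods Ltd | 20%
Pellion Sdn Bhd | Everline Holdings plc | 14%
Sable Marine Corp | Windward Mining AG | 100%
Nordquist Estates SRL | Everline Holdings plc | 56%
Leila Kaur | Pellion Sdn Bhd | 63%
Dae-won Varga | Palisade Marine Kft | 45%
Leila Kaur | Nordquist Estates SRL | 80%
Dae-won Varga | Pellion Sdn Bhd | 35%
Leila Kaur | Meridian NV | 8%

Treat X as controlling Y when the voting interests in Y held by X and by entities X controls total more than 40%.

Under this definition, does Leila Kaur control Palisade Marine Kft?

Leila holds 63% of Pellion, so Leila controls Pellion.
Leila holds 80% of Nordquist, so Leila controls Nordquist.
Leila holds 60% of Sable, so Leila controls Sable.
Nordquist and Leila and Pellion together hold 56% + 30% + 14% = 100% of Everline, so Leila controls Everline.
Sable holds 100% of Windward, so Leila controls Windward.
Nordquist and Leila together hold 50% + 8% = 58% of Meridian, so Leila controls Meridian.
Pellion and Sable together hold 20% + 55% = 75% of Fennick, so Leila controls Fennick.
In Palisade, Leila's side holds only 40%, not > 40%.
So Leila does not control Palisade.

No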